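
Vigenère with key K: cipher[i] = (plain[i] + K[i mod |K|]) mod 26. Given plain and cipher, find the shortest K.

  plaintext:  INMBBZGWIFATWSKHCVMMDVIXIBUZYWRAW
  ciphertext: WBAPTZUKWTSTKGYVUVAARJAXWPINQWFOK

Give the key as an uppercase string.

OOOOSA

  i= 0: W-I = 14 → O
  i= 1: B-N = 14 → O
  i= 2: A-M = 14 → O
  i= 3: P-B = 14 → O
  i= 4: T-B = 18 → S
  i= 5: Z-Z =  0 → A
  i= 6: U-G = 14 → O
  i= 7: K-W = 14 → O
  i= 8: W-I = 14 → O
  i= 9: T-F = 14 → O
  i=10: S-A = 18 → S
  i=11: T-T =  0 → A
  i=12: K-W = 14 → O
  i=13: G-S = 14 → O
  i=14: Y-K = 14 → O
  i=15: V-H = 14 → O
  i=16: U-C = 18 → S
  i=17: V-V =  0 → A
  i=18: A-M = 14 → O
  i=19: A-M = 14 → O
  i=20: R-D = 14 → O
  i=21: J-V = 14 → O
  i=22: A-I = 18 → S
  i=23: X-X =  0 → A
  i=24: W-I = 14 → O
  i=25: P-B = 14 → O
  i=26: I-U = 14 → O
  i=27: N-Z = 14 → O
  i=28: Q-Y = 18 → S
  i=29: W-W =  0 → A
  i=30: F-R = 14 → O
  i=31: O-A = 14 → O
  i=32: K-W = 14 → O
  shifts repeat with period 6: OOOOSA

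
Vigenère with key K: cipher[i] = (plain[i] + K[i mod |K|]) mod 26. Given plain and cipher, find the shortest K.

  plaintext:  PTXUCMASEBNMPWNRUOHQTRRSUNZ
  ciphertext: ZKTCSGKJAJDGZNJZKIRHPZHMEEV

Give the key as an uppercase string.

  i= 0: Z-P = 10 → K
  i= 1: K-T = 17 → R
  i= 2: T-X = 22 → W
  i= 3: C-U =  8 → I
  i= 4: S-C = 16 → Q
  i= 5: G-M = 20 → U
  i= 6: K-A = 10 → K
  i= 7: J-S = 17 → R
  i= 8: A-E = 22 → W
  i= 9: J-B =  8 → I
  i=10: D-N = 16 → Q
  i=11: G-M = 20 → U
  i=12: Z-P = 10 → K
  i=13: N-W = 17 → R
  i=14: J-N = 22 → W
  i=15: Z-R =  8 → I
  i=16: K-U = 16 → Q
  i=17: I-O = 20 → U
  i=18: R-H = 10 → K
  i=19: H-Q = 17 → R
  i=20: P-T = 22 → W
  i=21: Z-R =  8 → I
  i=22: H-R = 16 → Q
  i=23: M-S = 20 → U
  i=24: E-U = 10 → K
  i=25: E-N = 17 → R
  i=26: V-Z = 22 → W
  shifts repeat with period 6: KRWIQU

KRWIQU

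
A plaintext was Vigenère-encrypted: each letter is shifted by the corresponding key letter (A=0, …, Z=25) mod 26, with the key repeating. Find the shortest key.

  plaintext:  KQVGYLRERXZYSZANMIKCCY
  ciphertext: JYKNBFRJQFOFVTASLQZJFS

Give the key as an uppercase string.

  i= 0: J-K = 25 → Z
  i= 1: Y-Q =  8 → I
  i= 2: K-V = 15 → P
  i= 3: N-G =  7 → H
  i= 4: B-Y =  3 → D
  i= 5: F-L = 20 → U
  i= 6: R-R =  0 → A
  i= 7: J-E =  5 → F
  i= 8: Q-R = 25 → Z
  i= 9: F-X =  8 → I
  i=10: O-Z = 15 → P
  i=11: F-Y =  7 → H
  i=12: V-S =  3 → D
  i=13: T-Z = 20 → U
  i=14: A-A =  0 → A
  i=15: S-N =  5 → F
  i=16: L-M = 25 → Z
  i=17: Q-I =  8 → I
  i=18: Z-K = 15 → P
  i=19: J-C =  7 → H
  i=20: F-C =  3 → D
  i=21: S-Y = 20 → U
  shifts repeat with period 8: ZIPHDUAF

ZIPHDUAF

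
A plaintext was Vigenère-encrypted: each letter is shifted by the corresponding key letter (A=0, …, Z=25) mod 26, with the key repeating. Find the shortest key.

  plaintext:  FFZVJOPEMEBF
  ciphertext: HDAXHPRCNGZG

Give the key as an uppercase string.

CYB

  i= 0: H-F =  2 → C
  i= 1: D-F = 24 → Y
  i= 2: A-Z =  1 → B
  i= 3: X-V =  2 → C
  i= 4: H-J = 24 → Y
  i= 5: P-O =  1 → B
  i= 6: R-P =  2 → C
  i= 7: C-E = 24 → Y
  i= 8: N-M =  1 → B
  i= 9: G-E =  2 → C
  i=10: Z-B = 24 → Y
  i=11: G-F =  1 → B
  shifts repeat with period 3: CYB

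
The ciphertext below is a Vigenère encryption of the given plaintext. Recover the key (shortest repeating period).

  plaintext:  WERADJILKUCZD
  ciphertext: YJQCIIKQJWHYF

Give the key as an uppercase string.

  i= 0: Y-W =  2 → C
  i= 1: J-E =  5 → F
  i= 2: Q-R = 25 → Z
  i= 3: C-A =  2 → C
  i= 4: I-D =  5 → F
  i= 5: I-J = 25 → Z
  i= 6: K-I =  2 → C
  i= 7: Q-L =  5 → F
  i= 8: J-K = 25 → Z
  i= 9: W-U =  2 → C
  i=10: H-C =  5 → F
  i=11: Y-Z = 25 → Z
  i=12: F-D =  2 → C
  shifts repeat with period 3: CFZ

CFZ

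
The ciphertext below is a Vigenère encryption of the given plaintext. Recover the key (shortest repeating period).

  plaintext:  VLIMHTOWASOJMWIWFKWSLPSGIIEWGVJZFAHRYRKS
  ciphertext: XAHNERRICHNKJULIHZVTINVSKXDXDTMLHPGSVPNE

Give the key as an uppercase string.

  i= 0: X-V =  2 → C
  i= 1: A-L = 15 → P
  i= 2: H-I = 25 → Z
  i= 3: N-M =  1 → B
  i= 4: E-H = 23 → X
  i= 5: R-T = 24 → Y
  i= 6: R-O =  3 → D
  i= 7: I-W = 12 → M
  i= 8: C-A =  2 → C
  i= 9: H-S = 15 → P
  i=10: N-O = 25 → Z
  i=11: K-J =  1 → B
  i=12: J-M = 23 → X
  i=13: U-W = 24 → Y
  i=14: L-I =  3 → D
  i=15: I-W = 12 → M
  i=16: H-F =  2 → C
  i=17: Z-K = 15 → P
  i=18: V-W = 25 → Z
  i=19: T-S =  1 → B
  i=20: I-L = 23 → X
  i=21: N-P = 24 → Y
  i=22: V-S =  3 → D
  i=23: S-G = 12 → M
  i=24: K-I =  2 → C
  i=25: X-I = 15 → P
  i=26: D-E = 25 → Z
  i=27: X-W =  1 → B
  i=28: D-G = 23 → X
  i=29: T-V = 24 → Y
  i=30: M-J =  3 → D
  i=31: L-Z = 12 → M
  i=32: H-F =  2 → C
  i=33: P-A = 15 → P
  i=34: G-H = 25 → Z
  i=35: S-R =  1 → B
  i=36: V-Y = 23 → X
  i=37: P-R = 24 → Y
  i=38: N-K =  3 → D
  i=39: E-S = 12 → M
  shifts repeat with period 8: CPZBXYDM

CPZBXYDM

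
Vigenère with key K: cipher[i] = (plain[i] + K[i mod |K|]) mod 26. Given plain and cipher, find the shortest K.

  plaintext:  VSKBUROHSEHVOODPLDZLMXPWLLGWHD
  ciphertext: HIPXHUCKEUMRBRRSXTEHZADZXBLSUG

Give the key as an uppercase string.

  i= 0: H-V = 12 → M
  i= 1: I-S = 16 → Q
  i= 2: P-K =  5 → F
  i= 3: X-B = 22 → W
  i= 4: H-U = 13 → N
  i= 5: U-R =  3 → D
  i= 6: C-O = 14 → O
  i= 7: K-H =  3 → D
  i= 8: E-S = 12 → M
  i= 9: U-E = 16 → Q
  i=10: M-H =  5 → F
  i=11: R-V = 22 → W
  i=12: B-O = 13 → N
  i=13: R-O =  3 → D
  i=14: R-D = 14 → O
  i=15: S-P =  3 → D
  i=16: X-L = 12 → M
  i=17: T-D = 16 → Q
  i=18: E-Z =  5 → F
  i=19: H-L = 22 → W
  i=20: Z-M = 13 → N
  i=21: A-X =  3 → D
  i=22: D-P = 14 → O
  i=23: Z-W =  3 → D
  i=24: X-L = 12 → M
  i=25: B-L = 16 → Q
  i=26: L-G =  5 → F
  i=27: S-W = 22 → W
  i=28: U-H = 13 → N
  i=29: G-D =  3 → D
  shifts repeat with period 8: MQFWNDOD

MQFWNDOD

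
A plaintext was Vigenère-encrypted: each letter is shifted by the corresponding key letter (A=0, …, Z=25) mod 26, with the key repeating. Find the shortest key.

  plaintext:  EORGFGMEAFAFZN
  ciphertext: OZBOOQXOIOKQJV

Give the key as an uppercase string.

  i= 0: O-E = 10 → K
  i= 1: Z-O = 11 → L
  i= 2: B-R = 10 → K
  i= 3: O-G =  8 → I
  i= 4: O-F =  9 → J
  i= 5: Q-G = 10 → K
  i= 6: X-M = 11 → L
  i= 7: O-E = 10 → K
  i= 8: I-A =  8 → I
  i= 9: O-F =  9 → J
  i=10: K-A = 10 → K
  i=11: Q-F = 11 → L
  i=12: J-Z = 10 → K
  i=13: V-N =  8 → I
  shifts repeat with period 5: KLKIJ

KLKIJ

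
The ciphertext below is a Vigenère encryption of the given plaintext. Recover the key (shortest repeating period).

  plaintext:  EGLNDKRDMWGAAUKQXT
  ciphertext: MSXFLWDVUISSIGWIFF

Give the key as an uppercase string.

  i= 0: M-E =  8 → I
  i= 1: S-G = 12 → M
  i= 2: X-L = 12 → M
  i= 3: F-N = 18 → S
  i= 4: L-D =  8 → I
  i= 5: W-K = 12 → M
  i= 6: D-R = 12 → M
  i= 7: V-D = 18 → S
  i= 8: U-M =  8 → I
  i= 9: I-W = 12 → M
  i=10: S-G = 12 → M
  i=11: S-A = 18 → S
  i=12: I-A =  8 → I
  i=13: G-U = 12 → M
  i=14: W-K = 12 → M
  i=15: I-Q = 18 → S
  i=16: F-X =  8 → I
  i=17: F-T = 12 → M
  shifts repeat with period 4: IMMS

IMMS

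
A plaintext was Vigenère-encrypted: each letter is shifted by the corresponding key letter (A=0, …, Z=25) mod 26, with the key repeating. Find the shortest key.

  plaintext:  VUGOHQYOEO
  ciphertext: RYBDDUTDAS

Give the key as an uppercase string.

  i= 0: R-V = 22 → W
  i= 1: Y-U =  4 → E
  i= 2: B-G = 21 → V
  i= 3: D-O = 15 → P
  i= 4: D-H = 22 → W
  i= 5: U-Q =  4 → E
  i= 6: T-Y = 21 → V
  i= 7: D-O = 15 → P
  i= 8: A-E = 22 → W
  i= 9: S-O =  4 → E
  shifts repeat with period 4: WEVP

WEVP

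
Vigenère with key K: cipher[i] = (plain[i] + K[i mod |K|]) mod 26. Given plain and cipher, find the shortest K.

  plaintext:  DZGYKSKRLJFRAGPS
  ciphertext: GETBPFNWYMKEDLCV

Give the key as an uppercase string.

DFN

  i= 0: G-D =  3 → D
  i= 1: E-Z =  5 → F
  i= 2: T-G = 13 → N
  i= 3: B-Y =  3 → D
  i= 4: P-K =  5 → F
  i= 5: F-S = 13 → N
  i= 6: N-K =  3 → D
  i= 7: W-R =  5 → F
  i= 8: Y-L = 13 → N
  i= 9: M-J =  3 → D
  i=10: K-F =  5 → F
  i=11: E-R = 13 → N
  i=12: D-A =  3 → D
  i=13: L-G =  5 → F
  i=14: C-P = 13 → N
  i=15: V-S =  3 → D
  shifts repeat with period 3: DFN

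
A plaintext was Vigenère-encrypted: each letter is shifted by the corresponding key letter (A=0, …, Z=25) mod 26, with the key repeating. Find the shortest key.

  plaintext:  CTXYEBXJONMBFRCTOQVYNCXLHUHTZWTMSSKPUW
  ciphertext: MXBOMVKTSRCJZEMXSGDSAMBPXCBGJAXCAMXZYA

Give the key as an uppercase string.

  i= 0: M-C = 10 → K
  i= 1: X-T =  4 → E
  i= 2: B-X =  4 → E
  i= 3: O-Y = 16 → Q
  i= 4: M-E =  8 → I
  i= 5: V-B = 20 → U
  i= 6: K-X = 13 → N
  i= 7: T-J = 10 → K
  i= 8: S-O =  4 → E
  i= 9: R-N =  4 → E
  i=10: C-M = 16 → Q
  i=11: J-B =  8 → I
  i=12: Z-F = 20 → U
  i=13: E-R = 13 → N
  i=14: M-C = 10 → K
  i=15: X-T =  4 → E
  i=16: S-O =  4 → E
  i=17: G-Q = 16 → Q
  i=18: D-V =  8 → I
  i=19: S-Y = 20 → U
  i=20: A-N = 13 → N
  i=21: M-C = 10 → K
  i=22: B-X =  4 → E
  i=23: P-L =  4 → E
  i=24: X-H = 16 → Q
  i=25: C-U =  8 → I
  i=26: B-H = 20 → U
  i=27: G-T = 13 → N
  i=28: J-Z = 10 → K
  i=29: A-W =  4 → E
  i=30: X-T =  4 → E
  i=31: C-M = 16 → Q
  i=32: A-S =  8 → I
  i=33: M-S = 20 → U
  i=34: X-K = 13 → N
  i=35: Z-P = 10 → K
  i=36: Y-U =  4 → E
  i=37: A-W =  4 → E
  shifts repeat with period 7: KEEQIUN

KEEQIUN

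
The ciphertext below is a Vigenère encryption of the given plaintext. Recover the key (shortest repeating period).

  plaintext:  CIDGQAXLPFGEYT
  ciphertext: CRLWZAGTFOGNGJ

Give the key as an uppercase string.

AJIQJ

  i= 0: C-C =  0 → A
  i= 1: R-I =  9 → J
  i= 2: L-D =  8 → I
  i= 3: W-G = 16 → Q
  i= 4: Z-Q =  9 → J
  i= 5: A-A =  0 → A
  i= 6: G-X =  9 → J
  i= 7: T-L =  8 → I
  i= 8: F-P = 16 → Q
  i= 9: O-F =  9 → J
  i=10: G-G =  0 → A
  i=11: N-E =  9 → J
  i=12: G-Y =  8 → I
  i=13: J-T = 16 → Q
  shifts repeat with period 5: AJIQJ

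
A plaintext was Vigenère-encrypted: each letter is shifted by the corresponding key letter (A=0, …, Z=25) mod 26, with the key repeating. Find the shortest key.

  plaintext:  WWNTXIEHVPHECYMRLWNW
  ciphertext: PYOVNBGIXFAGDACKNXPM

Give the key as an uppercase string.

  i= 0: P-W = 19 → T
  i= 1: Y-W =  2 → C
  i= 2: O-N =  1 → B
  i= 3: V-T =  2 → C
  i= 4: N-X = 16 → Q
  i= 5: B-I = 19 → T
  i= 6: G-E =  2 → C
  i= 7: I-H =  1 → B
  i= 8: X-V =  2 → C
  i= 9: F-P = 16 → Q
  i=10: A-H = 19 → T
  i=11: G-E =  2 → C
  i=12: D-C =  1 → B
  i=13: A-Y =  2 → C
  i=14: C-M = 16 → Q
  i=15: K-R = 19 → T
  i=16: N-L =  2 → C
  i=17: X-W =  1 → B
  i=18: P-N =  2 → C
  i=19: M-W = 16 → Q
  shifts repeat with period 5: TCBCQ

TCBCQ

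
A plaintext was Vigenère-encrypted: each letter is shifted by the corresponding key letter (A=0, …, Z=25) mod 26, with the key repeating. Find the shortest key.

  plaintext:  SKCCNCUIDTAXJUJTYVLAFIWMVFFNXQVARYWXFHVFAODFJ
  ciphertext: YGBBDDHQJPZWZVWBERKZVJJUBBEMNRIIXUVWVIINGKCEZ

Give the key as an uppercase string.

GWZZQBNI

  i= 0: Y-S =  6 → G
  i= 1: G-K = 22 → W
  i= 2: B-C = 25 → Z
  i= 3: B-C = 25 → Z
  i= 4: D-N = 16 → Q
  i= 5: D-C =  1 → B
  i= 6: H-U = 13 → N
  i= 7: Q-I =  8 → I
  i= 8: J-D =  6 → G
  i= 9: P-T = 22 → W
  i=10: Z-A = 25 → Z
  i=11: W-X = 25 → Z
  i=12: Z-J = 16 → Q
  i=13: V-U =  1 → B
  i=14: W-J = 13 → N
  i=15: B-T =  8 → I
  i=16: E-Y =  6 → G
  i=17: R-V = 22 → W
  i=18: K-L = 25 → Z
  i=19: Z-A = 25 → Z
  i=20: V-F = 16 → Q
  i=21: J-I =  1 → B
  i=22: J-W = 13 → N
  i=23: U-M =  8 → I
  i=24: B-V =  6 → G
  i=25: B-F = 22 → W
  i=26: E-F = 25 → Z
  i=27: M-N = 25 → Z
  i=28: N-X = 16 → Q
  i=29: R-Q =  1 → B
  i=30: I-V = 13 → N
  i=31: I-A =  8 → I
  i=32: X-R =  6 → G
  i=33: U-Y = 22 → W
  i=34: V-W = 25 → Z
  i=35: W-X = 25 → Z
  i=36: V-F = 16 → Q
  i=37: I-H =  1 → B
  i=38: I-V = 13 → N
  i=39: N-F =  8 → I
  i=40: G-A =  6 → G
  i=41: K-O = 22 → W
  i=42: C-D = 25 → Z
  i=43: E-F = 25 → Z
  i=44: Z-J = 16 → Q
  shifts repeat with period 8: GWZZQBNI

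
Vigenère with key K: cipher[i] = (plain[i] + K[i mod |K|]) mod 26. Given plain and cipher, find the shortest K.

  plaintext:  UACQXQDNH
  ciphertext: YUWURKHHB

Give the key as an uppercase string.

  i= 0: Y-U =  4 → E
  i= 1: U-A = 20 → U
  i= 2: W-C = 20 → U
  i= 3: U-Q =  4 → E
  i= 4: R-X = 20 → U
  i= 5: K-Q = 20 → U
  i= 6: H-D =  4 → E
  i= 7: H-N = 20 → U
  i= 8: B-H = 20 → U
  shifts repeat with period 3: EUU

EUU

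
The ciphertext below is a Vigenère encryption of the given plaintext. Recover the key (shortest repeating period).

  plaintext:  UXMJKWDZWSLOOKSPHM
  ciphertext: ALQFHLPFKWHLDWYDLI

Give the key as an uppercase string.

  i= 0: A-U =  6 → G
  i= 1: L-X = 14 → O
  i= 2: Q-M =  4 → E
  i= 3: F-J = 22 → W
  i= 4: H-K = 23 → X
  i= 5: L-W = 15 → P
  i= 6: P-D = 12 → M
  i= 7: F-Z =  6 → G
  i= 8: K-W = 14 → O
  i= 9: W-S =  4 → E
  i=10: H-L = 22 → W
  i=11: L-O = 23 → X
  i=12: D-O = 15 → P
  i=13: W-K = 12 → M
  i=14: Y-S =  6 → G
  i=15: D-P = 14 → O
  i=16: L-H =  4 → E
  i=17: I-M = 22 → W
  shifts repeat with period 7: GOEWXPM

GOEWXPM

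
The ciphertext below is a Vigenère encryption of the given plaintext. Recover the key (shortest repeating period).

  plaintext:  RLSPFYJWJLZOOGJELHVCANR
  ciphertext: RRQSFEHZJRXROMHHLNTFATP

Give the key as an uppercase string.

  i= 0: R-R =  0 → A
  i= 1: R-L =  6 → G
  i= 2: Q-S = 24 → Y
  i= 3: S-P =  3 → D
  i= 4: F-F =  0 → A
  i= 5: E-Y =  6 → G
  i= 6: H-J = 24 → Y
  i= 7: Z-W =  3 → D
  i= 8: J-J =  0 → A
  i= 9: R-L =  6 → G
  i=10: X-Z = 24 → Y
  i=11: R-O =  3 → D
  i=12: O-O =  0 → A
  i=13: M-G =  6 → G
  i=14: H-J = 24 → Y
  i=15: H-E =  3 → D
  i=16: L-L =  0 → A
  i=17: N-H =  6 → G
  i=18: T-V = 24 → Y
  i=19: F-C =  3 → D
  i=20: A-A =  0 → A
  i=21: T-N =  6 → G
  i=22: P-R = 24 → Y
  shifts repeat with period 4: AGYD

AGYD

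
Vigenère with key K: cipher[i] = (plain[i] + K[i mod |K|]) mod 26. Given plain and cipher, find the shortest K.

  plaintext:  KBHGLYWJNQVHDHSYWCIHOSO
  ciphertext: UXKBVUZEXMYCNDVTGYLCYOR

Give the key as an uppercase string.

  i= 0: U-K = 10 → K
  i= 1: X-B = 22 → W
  i= 2: K-H =  3 → D
  i= 3: B-G = 21 → V
  i= 4: V-L = 10 → K
  i= 5: U-Y = 22 → W
  i= 6: Z-W =  3 → D
  i= 7: E-J = 21 → V
  i= 8: X-N = 10 → K
  i= 9: M-Q = 22 → W
  i=10: Y-V =  3 → D
  i=11: C-H = 21 → V
  i=12: N-D = 10 → K
  i=13: D-H = 22 → W
  i=14: V-S =  3 → D
  i=15: T-Y = 21 → V
  i=16: G-W = 10 → K
  i=17: Y-C = 22 → W
  i=18: L-I =  3 → D
  i=19: C-H = 21 → V
  i=20: Y-O = 10 → K
  i=21: O-S = 22 → W
  i=22: R-O =  3 → D
  shifts repeat with period 4: KWDV

KWDV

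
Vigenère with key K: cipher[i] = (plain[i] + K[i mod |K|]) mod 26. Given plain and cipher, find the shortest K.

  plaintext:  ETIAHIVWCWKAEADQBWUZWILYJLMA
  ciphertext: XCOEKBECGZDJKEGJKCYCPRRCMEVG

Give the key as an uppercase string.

  i= 0: X-E = 19 → T
  i= 1: C-T =  9 → J
  i= 2: O-I =  6 → G
  i= 3: E-A =  4 → E
  i= 4: K-H =  3 → D
  i= 5: B-I = 19 → T
  i= 6: E-V =  9 → J
  i= 7: C-W =  6 → G
  i= 8: G-C =  4 → E
  i= 9: Z-W =  3 → D
  i=10: D-K = 19 → T
  i=11: J-A =  9 → J
  i=12: K-E =  6 → G
  i=13: E-A =  4 → E
  i=14: G-D =  3 → D
  i=15: J-Q = 19 → T
  i=16: K-B =  9 → J
  i=17: C-W =  6 → G
  i=18: Y-U =  4 → E
  i=19: C-Z =  3 → D
  i=20: P-W = 19 → T
  i=21: R-I =  9 → J
  i=22: R-L =  6 → G
  i=23: C-Y =  4 → E
  i=24: M-J =  3 → D
  i=25: E-L = 19 → T
  i=26: V-M =  9 → J
  i=27: G-A =  6 → G
  shifts repeat with period 5: TJGED

TJGED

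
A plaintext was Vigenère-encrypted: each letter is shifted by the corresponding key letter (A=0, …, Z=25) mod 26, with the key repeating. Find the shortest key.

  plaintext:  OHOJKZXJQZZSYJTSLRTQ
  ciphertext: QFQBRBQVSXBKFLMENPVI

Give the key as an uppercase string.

  i= 0: Q-O =  2 → C
  i= 1: F-H = 24 → Y
  i= 2: Q-O =  2 → C
  i= 3: B-J = 18 → S
  i= 4: R-K =  7 → H
  i= 5: B-Z =  2 → C
  i= 6: Q-X = 19 → T
  i= 7: V-J = 12 → M
  i= 8: S-Q =  2 → C
  i= 9: X-Z = 24 → Y
  i=10: B-Z =  2 → C
  i=11: K-S = 18 → S
  i=12: F-Y =  7 → H
  i=13: L-J =  2 → C
  i=14: M-T = 19 → T
  i=15: E-S = 12 → M
  i=16: N-L =  2 → C
  i=17: P-R = 24 → Y
  i=18: V-T =  2 → C
  i=19: I-Q = 18 → S
  shifts repeat with period 8: CYCSHCTM

CYCSHCTM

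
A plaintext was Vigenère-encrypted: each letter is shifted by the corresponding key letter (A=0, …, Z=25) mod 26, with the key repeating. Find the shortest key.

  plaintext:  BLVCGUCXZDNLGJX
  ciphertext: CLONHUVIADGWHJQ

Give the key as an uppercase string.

  i= 0: C-B =  1 → B
  i= 1: L-L =  0 → A
  i= 2: O-V = 19 → T
  i= 3: N-C = 11 → L
  i= 4: H-G =  1 → B
  i= 5: U-U =  0 → A
  i= 6: V-C = 19 → T
  i= 7: I-X = 11 → L
  i= 8: A-Z =  1 → B
  i= 9: D-D =  0 → A
  i=10: G-N = 19 → T
  i=11: W-L = 11 → L
  i=12: H-G =  1 → B
  i=13: J-J =  0 → A
  i=14: Q-X = 19 → T
  shifts repeat with period 4: BATL

BATL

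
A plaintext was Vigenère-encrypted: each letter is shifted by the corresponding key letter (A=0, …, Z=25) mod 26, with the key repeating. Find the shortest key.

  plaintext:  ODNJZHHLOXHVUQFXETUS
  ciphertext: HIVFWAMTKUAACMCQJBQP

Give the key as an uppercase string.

TFIWX

  i= 0: H-O = 19 → T
  i= 1: I-D =  5 → F
  i= 2: V-N =  8 → I
  i= 3: F-J = 22 → W
  i= 4: W-Z = 23 → X
  i= 5: A-H = 19 → T
  i= 6: M-H =  5 → F
  i= 7: T-L =  8 → I
  i= 8: K-O = 22 → W
  i= 9: U-X = 23 → X
  i=10: A-H = 19 → T
  i=11: A-V =  5 → F
  i=12: C-U =  8 → I
  i=13: M-Q = 22 → W
  i=14: C-F = 23 → X
  i=15: Q-X = 19 → T
  i=16: J-E =  5 → F
  i=17: B-T =  8 → I
  i=18: Q-U = 22 → W
  i=19: P-S = 23 → X
  shifts repeat with period 5: TFIWX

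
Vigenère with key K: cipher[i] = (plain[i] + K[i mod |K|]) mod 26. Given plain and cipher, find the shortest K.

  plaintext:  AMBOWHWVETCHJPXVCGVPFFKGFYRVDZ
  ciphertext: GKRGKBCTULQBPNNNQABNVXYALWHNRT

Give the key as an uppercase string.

  i= 0: G-A =  6 → G
  i= 1: K-M = 24 → Y
  i= 2: R-B = 16 → Q
  i= 3: G-O = 18 → S
  i= 4: K-W = 14 → O
  i= 5: B-H = 20 → U
  i= 6: C-W =  6 → G
  i= 7: T-V = 24 → Y
  i= 8: U-E = 16 → Q
  i= 9: L-T = 18 → S
  i=10: Q-C = 14 → O
  i=11: B-H = 20 → U
  i=12: P-J =  6 → G
  i=13: N-P = 24 → Y
  i=14: N-X = 16 → Q
  i=15: N-V = 18 → S
  i=16: Q-C = 14 → O
  i=17: A-G = 20 → U
  i=18: B-V =  6 → G
  i=19: N-P = 24 → Y
  i=20: V-F = 16 → Q
  i=21: X-F = 18 → S
  i=22: Y-K = 14 → O
  i=23: A-G = 20 → U
  i=24: L-F =  6 → G
  i=25: W-Y = 24 → Y
  i=26: H-R = 16 → Q
  i=27: N-V = 18 → S
  i=28: R-D = 14 → O
  i=29: T-Z = 20 → U
  shifts repeat with period 6: GYQSOU

GYQSOU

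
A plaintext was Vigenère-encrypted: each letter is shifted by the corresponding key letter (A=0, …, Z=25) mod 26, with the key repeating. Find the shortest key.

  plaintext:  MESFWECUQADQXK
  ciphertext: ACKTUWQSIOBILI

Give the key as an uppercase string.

OYS

  i= 0: A-M = 14 → O
  i= 1: C-E = 24 → Y
  i= 2: K-S = 18 → S
  i= 3: T-F = 14 → O
  i= 4: U-W = 24 → Y
  i= 5: W-E = 18 → S
  i= 6: Q-C = 14 → O
  i= 7: S-U = 24 → Y
  i= 8: I-Q = 18 → S
  i= 9: O-A = 14 → O
  i=10: B-D = 24 → Y
  i=11: I-Q = 18 → S
  i=12: L-X = 14 → O
  i=13: I-K = 24 → Y
  shifts repeat with period 3: OYS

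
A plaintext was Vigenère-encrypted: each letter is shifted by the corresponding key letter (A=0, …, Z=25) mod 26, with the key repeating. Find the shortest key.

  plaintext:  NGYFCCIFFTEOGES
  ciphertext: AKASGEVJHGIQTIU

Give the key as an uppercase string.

  i= 0: A-N = 13 → N
  i= 1: K-G =  4 → E
  i= 2: A-Y =  2 → C
  i= 3: S-F = 13 → N
  i= 4: G-C =  4 → E
  i= 5: E-C =  2 → C
  i= 6: V-I = 13 → N
  i= 7: J-F =  4 → E
  i= 8: H-F =  2 → C
  i= 9: G-T = 13 → N
  i=10: I-E =  4 → E
  i=11: Q-O =  2 → C
  i=12: T-G = 13 → N
  i=13: I-E =  4 → E
  i=14: U-S =  2 → C
  shifts repeat with period 3: NEC

NEC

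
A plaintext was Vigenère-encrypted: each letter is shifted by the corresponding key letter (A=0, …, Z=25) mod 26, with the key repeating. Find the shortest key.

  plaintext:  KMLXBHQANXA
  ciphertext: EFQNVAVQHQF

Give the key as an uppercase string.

  i= 0: E-K = 20 → U
  i= 1: F-M = 19 → T
  i= 2: Q-L =  5 → F
  i= 3: N-X = 16 → Q
  i= 4: V-B = 20 → U
  i= 5: A-H = 19 → T
  i= 6: V-Q =  5 → F
  i= 7: Q-A = 16 → Q
  i= 8: H-N = 20 → U
  i= 9: Q-X = 19 → T
  i=10: F-A =  5 → F
  shifts repeat with period 4: UTFQ

UTFQ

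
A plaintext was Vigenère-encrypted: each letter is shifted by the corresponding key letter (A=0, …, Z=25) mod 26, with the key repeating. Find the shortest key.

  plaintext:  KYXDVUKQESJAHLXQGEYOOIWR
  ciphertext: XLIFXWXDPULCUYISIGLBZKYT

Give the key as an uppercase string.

NNLCCC

  i= 0: X-K = 13 → N
  i= 1: L-Y = 13 → N
  i= 2: I-X = 11 → L
  i= 3: F-D =  2 → C
  i= 4: X-V =  2 → C
  i= 5: W-U =  2 → C
  i= 6: X-K = 13 → N
  i= 7: D-Q = 13 → N
  i= 8: P-E = 11 → L
  i= 9: U-S =  2 → C
  i=10: L-J =  2 → C
  i=11: C-A =  2 → C
  i=12: U-H = 13 → N
  i=13: Y-L = 13 → N
  i=14: I-X = 11 → L
  i=15: S-Q =  2 → C
  i=16: I-G =  2 → C
  i=17: G-E =  2 → C
  i=18: L-Y = 13 → N
  i=19: B-O = 13 → N
  i=20: Z-O = 11 → L
  i=21: K-I =  2 → C
  i=22: Y-W =  2 → C
  i=23: T-R =  2 → C
  shifts repeat with period 6: NNLCCC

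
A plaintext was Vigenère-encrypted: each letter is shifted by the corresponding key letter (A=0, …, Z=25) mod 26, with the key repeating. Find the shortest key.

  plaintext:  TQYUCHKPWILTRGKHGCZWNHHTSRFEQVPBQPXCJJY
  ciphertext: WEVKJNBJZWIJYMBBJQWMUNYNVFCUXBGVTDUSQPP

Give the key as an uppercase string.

DOXQHGRU

  i= 0: W-T =  3 → D
  i= 1: E-Q = 14 → O
  i= 2: V-Y = 23 → X
  i= 3: K-U = 16 → Q
  i= 4: J-C =  7 → H
  i= 5: N-H =  6 → G
  i= 6: B-K = 17 → R
  i= 7: J-P = 20 → U
  i= 8: Z-W =  3 → D
  i= 9: W-I = 14 → O
  i=10: I-L = 23 → X
  i=11: J-T = 16 → Q
  i=12: Y-R =  7 → H
  i=13: M-G =  6 → G
  i=14: B-K = 17 → R
  i=15: B-H = 20 → U
  i=16: J-G =  3 → D
  i=17: Q-C = 14 → O
  i=18: W-Z = 23 → X
  i=19: M-W = 16 → Q
  i=20: U-N =  7 → H
  i=21: N-H =  6 → G
  i=22: Y-H = 17 → R
  i=23: N-T = 20 → U
  i=24: V-S =  3 → D
  i=25: F-R = 14 → O
  i=26: C-F = 23 → X
  i=27: U-E = 16 → Q
  i=28: X-Q =  7 → H
  i=29: B-V =  6 → G
  i=30: G-P = 17 → R
  i=31: V-B = 20 → U
  i=32: T-Q =  3 → D
  i=33: D-P = 14 → O
  i=34: U-X = 23 → X
  i=35: S-C = 16 → Q
  i=36: Q-J =  7 → H
  i=37: P-J =  6 → G
  i=38: P-Y = 17 → R
  shifts repeat with period 8: DOXQHGRU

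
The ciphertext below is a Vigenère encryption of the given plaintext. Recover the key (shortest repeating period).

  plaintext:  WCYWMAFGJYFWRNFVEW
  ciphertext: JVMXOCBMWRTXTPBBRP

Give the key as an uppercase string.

  i= 0: J-W = 13 → N
  i= 1: V-C = 19 → T
  i= 2: M-Y = 14 → O
  i= 3: X-W =  1 → B
  i= 4: O-M =  2 → C
  i= 5: C-A =  2 → C
  i= 6: B-F = 22 → W
  i= 7: M-G =  6 → G
  i= 8: W-J = 13 → N
  i= 9: R-Y = 19 → T
  i=10: T-F = 14 → O
  i=11: X-W =  1 → B
  i=12: T-R =  2 → C
  i=13: P-N =  2 → C
  i=14: B-F = 22 → W
  i=15: B-V =  6 → G
  i=16: R-E = 13 → N
  i=17: P-W = 19 → T
  shifts repeat with period 8: NTOBCCWG

NTOBCCWG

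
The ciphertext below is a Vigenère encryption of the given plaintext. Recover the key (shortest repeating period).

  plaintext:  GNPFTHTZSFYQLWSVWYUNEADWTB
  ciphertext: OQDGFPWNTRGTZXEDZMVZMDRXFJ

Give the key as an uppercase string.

  i= 0: O-G =  8 → I
  i= 1: Q-N =  3 → D
  i= 2: D-P = 14 → O
  i= 3: G-F =  1 → B
  i= 4: F-T = 12 → M
  i= 5: P-H =  8 → I
  i= 6: W-T =  3 → D
  i= 7: N-Z = 14 → O
  i= 8: T-S =  1 → B
  i= 9: R-F = 12 → M
  i=10: G-Y =  8 → I
  i=11: T-Q =  3 → D
  i=12: Z-L = 14 → O
  i=13: X-W =  1 → B
  i=14: E-S = 12 → M
  i=15: D-V =  8 → I
  i=16: Z-W =  3 → D
  i=17: M-Y = 14 → O
  i=18: V-U =  1 → B
  i=19: Z-N = 12 → M
  i=20: M-E =  8 → I
  i=21: D-A =  3 → D
  i=22: R-D = 14 → O
  i=23: X-W =  1 → B
  i=24: F-T = 12 → M
  i=25: J-B =  8 → I
  shifts repeat with period 5: IDOBM

IDOBM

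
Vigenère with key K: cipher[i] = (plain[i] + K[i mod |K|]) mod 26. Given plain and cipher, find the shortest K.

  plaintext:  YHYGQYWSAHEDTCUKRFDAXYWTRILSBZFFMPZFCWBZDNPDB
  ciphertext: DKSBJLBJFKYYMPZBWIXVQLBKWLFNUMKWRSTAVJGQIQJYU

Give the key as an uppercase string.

  i= 0: D-Y =  5 → F
  i= 1: K-H =  3 → D
  i= 2: S-Y = 20 → U
  i= 3: B-G = 21 → V
  i= 4: J-Q = 19 → T
  i= 5: L-Y = 13 → N
  i= 6: B-W =  5 → F
  i= 7: J-S = 17 → R
  i= 8: F-A =  5 → F
  i= 9: K-H =  3 → D
  i=10: Y-E = 20 → U
  i=11: Y-D = 21 → V
  i=12: M-T = 19 → T
  i=13: P-C = 13 → N
  i=14: Z-U =  5 → F
  i=15: B-K = 17 → R
  i=16: W-R =  5 → F
  i=17: I-F =  3 → D
  i=18: X-D = 20 → U
  i=19: V-A = 21 → V
  i=20: Q-X = 19 → T
  i=21: L-Y = 13 → N
  i=22: B-W =  5 → F
  i=23: K-T = 17 → R
  i=24: W-R =  5 → F
  i=25: L-I =  3 → D
  i=26: F-L = 20 → U
  i=27: N-S = 21 → V
  i=28: U-B = 19 → T
  i=29: M-Z = 13 → N
  i=30: K-F =  5 → F
  i=31: W-F = 17 → R
  i=32: R-M =  5 → F
  i=33: S-P =  3 → D
  i=34: T-Z = 20 → U
  i=35: A-F = 21 → V
  i=36: V-C = 19 → T
  i=37: J-W = 13 → N
  i=38: G-B =  5 → F
  i=39: Q-Z = 17 → R
  i=40: I-D =  5 → F
  i=41: Q-N =  3 → D
  i=42: J-P = 20 → U
  i=43: Y-D = 21 → V
  i=44: U-B = 19 → T
  shifts repeat with period 8: FDUVTNFR

FDUVTNFR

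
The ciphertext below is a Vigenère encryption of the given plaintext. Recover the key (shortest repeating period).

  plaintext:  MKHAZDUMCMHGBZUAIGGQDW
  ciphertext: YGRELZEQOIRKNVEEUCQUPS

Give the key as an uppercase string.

  i= 0: Y-M = 12 → M
  i= 1: G-K = 22 → W
  i= 2: R-H = 10 → K
  i= 3: E-A =  4 → E
  i= 4: L-Z = 12 → M
  i= 5: Z-D = 22 → W
  i= 6: E-U = 10 → K
  i= 7: Q-M =  4 → E
  i= 8: O-C = 12 → M
  i= 9: I-M = 22 → W
  i=10: R-H = 10 → K
  i=11: K-G =  4 → E
  i=12: N-B = 12 → M
  i=13: V-Z = 22 → W
  i=14: E-U = 10 → K
  i=15: E-A =  4 → E
  i=16: U-I = 12 → M
  i=17: C-G = 22 → W
  i=18: Q-G = 10 → K
  i=19: U-Q =  4 → E
  i=20: P-D = 12 → M
  i=21: S-W = 22 → W
  shifts repeat with period 4: MWKE

MWKE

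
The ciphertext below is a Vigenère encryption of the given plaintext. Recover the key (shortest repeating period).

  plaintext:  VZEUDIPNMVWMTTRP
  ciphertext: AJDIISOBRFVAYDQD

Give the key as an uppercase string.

  i= 0: A-V =  5 → F
  i= 1: J-Z = 10 → K
  i= 2: D-E = 25 → Z
  i= 3: I-U = 14 → O
  i= 4: I-D =  5 → F
  i= 5: S-I = 10 → K
  i= 6: O-P = 25 → Z
  i= 7: B-N = 14 → O
  i= 8: R-M =  5 → F
  i= 9: F-V = 10 → K
  i=10: V-W = 25 → Z
  i=11: A-M = 14 → O
  i=12: Y-T =  5 → F
  i=13: D-T = 10 → K
  i=14: Q-R = 25 → Z
  i=15: D-P = 14 → O
  shifts repeat with period 4: FKZO

FKZO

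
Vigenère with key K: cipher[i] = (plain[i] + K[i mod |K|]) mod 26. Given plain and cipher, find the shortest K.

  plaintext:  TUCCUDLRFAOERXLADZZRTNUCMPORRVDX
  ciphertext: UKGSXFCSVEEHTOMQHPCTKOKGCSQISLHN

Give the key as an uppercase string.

BQEQDCR

  i= 0: U-T =  1 → B
  i= 1: K-U = 16 → Q
  i= 2: G-C =  4 → E
  i= 3: S-C = 16 → Q
  i= 4: X-U =  3 → D
  i= 5: F-D =  2 → C
  i= 6: C-L = 17 → R
  i= 7: S-R =  1 → B
  i= 8: V-F = 16 → Q
  i= 9: E-A =  4 → E
  i=10: E-O = 16 → Q
  i=11: H-E =  3 → D
  i=12: T-R =  2 → C
  i=13: O-X = 17 → R
  i=14: M-L =  1 → B
  i=15: Q-A = 16 → Q
  i=16: H-D =  4 → E
  i=17: P-Z = 16 → Q
  i=18: C-Z =  3 → D
  i=19: T-R =  2 → C
  i=20: K-T = 17 → R
  i=21: O-N =  1 → B
  i=22: K-U = 16 → Q
  i=23: G-C =  4 → E
  i=24: C-M = 16 → Q
  i=25: S-P =  3 → D
  i=26: Q-O =  2 → C
  i=27: I-R = 17 → R
  i=28: S-R =  1 → B
  i=29: L-V = 16 → Q
  i=30: H-D =  4 → E
  i=31: N-X = 16 → Q
  shifts repeat with period 7: BQEQDCR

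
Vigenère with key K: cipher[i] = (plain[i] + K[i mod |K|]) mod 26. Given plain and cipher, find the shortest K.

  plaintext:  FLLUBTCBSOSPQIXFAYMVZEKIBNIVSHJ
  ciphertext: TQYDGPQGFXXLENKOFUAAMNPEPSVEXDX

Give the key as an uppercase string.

OFNJFW

  i= 0: T-F = 14 → O
  i= 1: Q-L =  5 → F
  i= 2: Y-L = 13 → N
  i= 3: D-U =  9 → J
  i= 4: G-B =  5 → F
  i= 5: P-T = 22 → W
  i= 6: Q-C = 14 → O
  i= 7: G-B =  5 → F
  i= 8: F-S = 13 → N
  i= 9: X-O =  9 → J
  i=10: X-S =  5 → F
  i=11: L-P = 22 → W
  i=12: E-Q = 14 → O
  i=13: N-I =  5 → F
  i=14: K-X = 13 → N
  i=15: O-F =  9 → J
  i=16: F-A =  5 → F
  i=17: U-Y = 22 → W
  i=18: A-M = 14 → O
  i=19: A-V =  5 → F
  i=20: M-Z = 13 → N
  i=21: N-E =  9 → J
  i=22: P-K =  5 → F
  i=23: E-I = 22 → W
  i=24: P-B = 14 → O
  i=25: S-N =  5 → F
  i=26: V-I = 13 → N
  i=27: E-V =  9 → J
  i=28: X-S =  5 → F
  i=29: D-H = 22 → W
  i=30: X-J = 14 → O
  shifts repeat with period 6: OFNJFW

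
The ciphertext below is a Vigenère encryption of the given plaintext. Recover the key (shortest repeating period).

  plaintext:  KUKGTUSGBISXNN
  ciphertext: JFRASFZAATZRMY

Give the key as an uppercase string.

  i= 0: J-K = 25 → Z
  i= 1: F-U = 11 → L
  i= 2: R-K =  7 → H
  i= 3: A-G = 20 → U
  i= 4: S-T = 25 → Z
  i= 5: F-U = 11 → L
  i= 6: Z-S =  7 → H
  i= 7: A-G = 20 → U
  i= 8: A-B = 25 → Z
  i= 9: T-I = 11 → L
  i=10: Z-S =  7 → H
  i=11: R-X = 20 → U
  i=12: M-N = 25 → Z
  i=13: Y-N = 11 → L
  shifts repeat with period 4: ZLHU

ZLHU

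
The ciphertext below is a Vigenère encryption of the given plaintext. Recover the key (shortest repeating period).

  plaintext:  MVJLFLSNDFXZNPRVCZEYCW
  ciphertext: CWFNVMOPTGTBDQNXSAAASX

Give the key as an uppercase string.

  i= 0: C-M = 16 → Q
  i= 1: W-V =  1 → B
  i= 2: F-J = 22 → W
  i= 3: N-L =  2 → C
  i= 4: V-F = 16 → Q
  i= 5: M-L =  1 → B
  i= 6: O-S = 22 → W
  i= 7: P-N =  2 → C
  i= 8: T-D = 16 → Q
  i= 9: G-F =  1 → B
  i=10: T-X = 22 → W
  i=11: B-Z =  2 → C
  i=12: D-N = 16 → Q
  i=13: Q-P =  1 → B
  i=14: N-R = 22 → W
  i=15: X-V =  2 → C
  i=16: S-C = 16 → Q
  i=17: A-Z =  1 → B
  i=18: A-E = 22 → W
  i=19: A-Y =  2 → C
  i=20: S-C = 16 → Q
  i=21: X-W =  1 → B
  shifts repeat with period 4: QBWC

QBWC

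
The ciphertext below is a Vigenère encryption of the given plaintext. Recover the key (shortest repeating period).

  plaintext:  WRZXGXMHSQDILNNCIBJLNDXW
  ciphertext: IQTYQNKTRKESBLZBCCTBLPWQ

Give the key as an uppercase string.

MZUBKQY

  i= 0: I-W = 12 → M
  i= 1: Q-R = 25 → Z
  i= 2: T-Z = 20 → U
  i= 3: Y-X =  1 → B
  i= 4: Q-G = 10 → K
  i= 5: N-X = 16 → Q
  i= 6: K-M = 24 → Y
  i= 7: T-H = 12 → M
  i= 8: R-S = 25 → Z
  i= 9: K-Q = 20 → U
  i=10: E-D =  1 → B
  i=11: S-I = 10 → K
  i=12: B-L = 16 → Q
  i=13: L-N = 24 → Y
  i=14: Z-N = 12 → M
  i=15: B-C = 25 → Z
  i=16: C-I = 20 → U
  i=17: C-B =  1 → B
  i=18: T-J = 10 → K
  i=19: B-L = 16 → Q
  i=20: L-N = 24 → Y
  i=21: P-D = 12 → M
  i=22: W-X = 25 → Z
  i=23: Q-W = 20 → U
  shifts repeat with period 7: MZUBKQY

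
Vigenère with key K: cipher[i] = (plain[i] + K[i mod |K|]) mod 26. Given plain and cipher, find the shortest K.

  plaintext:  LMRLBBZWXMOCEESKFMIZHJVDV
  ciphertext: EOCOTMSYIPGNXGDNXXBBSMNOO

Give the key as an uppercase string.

TCLDSL

  i= 0: E-L = 19 → T
  i= 1: O-M =  2 → C
  i= 2: C-R = 11 → L
  i= 3: O-L =  3 → D
  i= 4: T-B = 18 → S
  i= 5: M-B = 11 → L
  i= 6: S-Z = 19 → T
  i= 7: Y-W =  2 → C
  i= 8: I-X = 11 → L
  i= 9: P-M =  3 → D
  i=10: G-O = 18 → S
  i=11: N-C = 11 → L
  i=12: X-E = 19 → T
  i=13: G-E =  2 → C
  i=14: D-S = 11 → L
  i=15: N-K =  3 → D
  i=16: X-F = 18 → S
  i=17: X-M = 11 → L
  i=18: B-I = 19 → T
  i=19: B-Z =  2 → C
  i=20: S-H = 11 → L
  i=21: M-J =  3 → D
  i=22: N-V = 18 → S
  i=23: O-D = 11 → L
  i=24: O-V = 19 → T
  shifts repeat with period 6: TCLDSL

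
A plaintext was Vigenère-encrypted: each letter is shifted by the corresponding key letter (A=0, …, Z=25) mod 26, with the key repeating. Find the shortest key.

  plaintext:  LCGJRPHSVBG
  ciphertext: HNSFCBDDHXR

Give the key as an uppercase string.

  i= 0: H-L = 22 → W
  i= 1: N-C = 11 → L
  i= 2: S-G = 12 → M
  i= 3: F-J = 22 → W
  i= 4: C-R = 11 → L
  i= 5: B-P = 12 → M
  i= 6: D-H = 22 → W
  i= 7: D-S = 11 → L
  i= 8: H-V = 12 → M
  i= 9: X-B = 22 → W
  i=10: R-G = 11 → L
  shifts repeat with period 3: WLM

WLM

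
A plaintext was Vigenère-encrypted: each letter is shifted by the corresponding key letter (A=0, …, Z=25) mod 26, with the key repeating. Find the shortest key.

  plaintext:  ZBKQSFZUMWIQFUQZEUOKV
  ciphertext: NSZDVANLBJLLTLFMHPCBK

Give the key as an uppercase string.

ORPNDV

  i= 0: N-Z = 14 → O
  i= 1: S-B = 17 → R
  i= 2: Z-K = 15 → P
  i= 3: D-Q = 13 → N
  i= 4: V-S =  3 → D
  i= 5: A-F = 21 → V
  i= 6: N-Z = 14 → O
  i= 7: L-U = 17 → R
  i= 8: B-M = 15 → P
  i= 9: J-W = 13 → N
  i=10: L-I =  3 → D
  i=11: L-Q = 21 → V
  i=12: T-F = 14 → O
  i=13: L-U = 17 → R
  i=14: F-Q = 15 → P
  i=15: M-Z = 13 → N
  i=16: H-E =  3 → D
  i=17: P-U = 21 → V
  i=18: C-O = 14 → O
  i=19: B-K = 17 → R
  i=20: K-V = 15 → P
  shifts repeat with period 6: ORPNDV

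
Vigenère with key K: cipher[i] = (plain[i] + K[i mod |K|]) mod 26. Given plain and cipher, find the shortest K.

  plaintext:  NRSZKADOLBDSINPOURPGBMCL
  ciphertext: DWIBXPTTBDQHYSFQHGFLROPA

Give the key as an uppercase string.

  i= 0: D-N = 16 → Q
  i= 1: W-R =  5 → F
  i= 2: I-S = 16 → Q
  i= 3: B-Z =  2 → C
  i= 4: X-K = 13 → N
  i= 5: P-A = 15 → P
  i= 6: T-D = 16 → Q
  i= 7: T-O =  5 → F
  i= 8: B-L = 16 → Q
  i= 9: D-B =  2 → C
  i=10: Q-D = 13 → N
  i=11: H-S = 15 → P
  i=12: Y-I = 16 → Q
  i=13: S-N =  5 → F
  i=14: F-P = 16 → Q
  i=15: Q-O =  2 → C
  i=16: H-U = 13 → N
  i=17: G-R = 15 → P
  i=18: F-P = 16 → Q
  i=19: L-G =  5 → F
  i=20: R-B = 16 → Q
  i=21: O-M =  2 → C
  i=22: P-C = 13 → N
  i=23: A-L = 15 → P
  shifts repeat with period 6: QFQCNP

QFQCNP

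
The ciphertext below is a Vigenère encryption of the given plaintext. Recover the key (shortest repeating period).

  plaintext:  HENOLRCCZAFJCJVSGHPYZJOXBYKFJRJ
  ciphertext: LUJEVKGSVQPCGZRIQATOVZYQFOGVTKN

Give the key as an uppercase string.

  i= 0: L-H =  4 → E
  i= 1: U-E = 16 → Q
  i= 2: J-N = 22 → W
  i= 3: E-O = 16 → Q
  i= 4: V-L = 10 → K
  i= 5: K-R = 19 → T
  i= 6: G-C =  4 → E
  i= 7: S-C = 16 → Q
  i= 8: V-Z = 22 → W
  i= 9: Q-A = 16 → Q
  i=10: P-F = 10 → K
  i=11: C-J = 19 → T
  i=12: G-C =  4 → E
  i=13: Z-J = 16 → Q
  i=14: R-V = 22 → W
  i=15: I-S = 16 → Q
  i=16: Q-G = 10 → K
  i=17: A-H = 19 → T
  i=18: T-P =  4 → E
  i=19: O-Y = 16 → Q
  i=20: V-Z = 22 → W
  i=21: Z-J = 16 → Q
  i=22: Y-O = 10 → K
  i=23: Q-X = 19 → T
  i=24: F-B =  4 → E
  i=25: O-Y = 16 → Q
  i=26: G-K = 22 → W
  i=27: V-F = 16 → Q
  i=28: T-J = 10 → K
  i=29: K-R = 19 → T
  i=30: N-J =  4 → E
  shifts repeat with period 6: EQWQKT

EQWQKT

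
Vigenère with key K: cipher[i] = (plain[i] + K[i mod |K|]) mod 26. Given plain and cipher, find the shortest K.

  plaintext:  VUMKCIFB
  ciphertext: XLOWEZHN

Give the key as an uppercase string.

CRCM

  i= 0: X-V =  2 → C
  i= 1: L-U = 17 → R
  i= 2: O-M =  2 → C
  i= 3: W-K = 12 → M
  i= 4: E-C =  2 → C
  i= 5: Z-I = 17 → R
  i= 6: H-F =  2 → C
  i= 7: N-B = 12 → M
  shifts repeat with period 4: CRCM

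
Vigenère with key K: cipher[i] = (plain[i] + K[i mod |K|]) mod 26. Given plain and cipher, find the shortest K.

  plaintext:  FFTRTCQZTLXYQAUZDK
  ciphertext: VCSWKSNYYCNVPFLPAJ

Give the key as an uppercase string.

QXZFR

  i= 0: V-F = 16 → Q
  i= 1: C-F = 23 → X
  i= 2: S-T = 25 → Z
  i= 3: W-R =  5 → F
  i= 4: K-T = 17 → R
  i= 5: S-C = 16 → Q
  i= 6: N-Q = 23 → X
  i= 7: Y-Z = 25 → Z
  i= 8: Y-T =  5 → F
  i= 9: C-L = 17 → R
  i=10: N-X = 16 → Q
  i=11: V-Y = 23 → X
  i=12: P-Q = 25 → Z
  i=13: F-A =  5 → F
  i=14: L-U = 17 → R
  i=15: P-Z = 16 → Q
  i=16: A-D = 23 → X
  i=17: J-K = 25 → Z
  shifts repeat with period 5: QXZFR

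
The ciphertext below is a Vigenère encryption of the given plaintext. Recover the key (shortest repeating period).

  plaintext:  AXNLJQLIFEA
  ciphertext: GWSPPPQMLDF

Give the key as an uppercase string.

GZFE

  i= 0: G-A =  6 → G
  i= 1: W-X = 25 → Z
  i= 2: S-N =  5 → F
  i= 3: P-L =  4 → E
  i= 4: P-J =  6 → G
  i= 5: P-Q = 25 → Z
  i= 6: Q-L =  5 → F
  i= 7: M-I =  4 → E
  i= 8: L-F =  6 → G
  i= 9: D-E = 25 → Z
  i=10: F-A =  5 → F
  shifts repeat with period 4: GZFE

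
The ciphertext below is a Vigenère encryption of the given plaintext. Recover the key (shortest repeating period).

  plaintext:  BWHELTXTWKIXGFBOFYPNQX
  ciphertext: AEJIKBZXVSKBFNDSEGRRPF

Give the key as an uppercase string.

  i= 0: A-B = 25 → Z
  i= 1: E-W =  8 → I
  i= 2: J-H =  2 → C
  i= 3: I-E =  4 → E
  i= 4: K-L = 25 → Z
  i= 5: B-T =  8 → I
  i= 6: Z-X =  2 → C
  i= 7: X-T =  4 → E
  i= 8: V-W = 25 → Z
  i= 9: S-K =  8 → I
  i=10: K-I =  2 → C
  i=11: B-X =  4 → E
  i=12: F-G = 25 → Z
  i=13: N-F =  8 → I
  i=14: D-B =  2 → C
  i=15: S-O =  4 → E
  i=16: E-F = 25 → Z
  i=17: G-Y =  8 → I
  i=18: R-P =  2 → C
  i=19: R-N =  4 → E
  i=20: P-Q = 25 → Z
  i=21: F-X =  8 → I
  shifts repeat with period 4: ZICE

ZICE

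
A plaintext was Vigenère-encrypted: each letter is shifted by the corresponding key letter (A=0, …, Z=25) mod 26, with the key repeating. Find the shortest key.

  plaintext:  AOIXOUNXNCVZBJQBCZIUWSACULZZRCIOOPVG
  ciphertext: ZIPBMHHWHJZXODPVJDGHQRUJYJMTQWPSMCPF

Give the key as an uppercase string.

ZUHEYNU

  i= 0: Z-A = 25 → Z
  i= 1: I-O = 20 → U
  i= 2: P-I =  7 → H
  i= 3: B-X =  4 → E
  i= 4: M-O = 24 → Y
  i= 5: H-U = 13 → N
  i= 6: H-N = 20 → U
  i= 7: W-X = 25 → Z
  i= 8: H-N = 20 → U
  i= 9: J-C =  7 → H
  i=10: Z-V =  4 → E
  i=11: X-Z = 24 → Y
  i=12: O-B = 13 → N
  i=13: D-J = 20 → U
  i=14: P-Q = 25 → Z
  i=15: V-B = 20 → U
  i=16: J-C =  7 → H
  i=17: D-Z =  4 → E
  i=18: G-I = 24 → Y
  i=19: H-U = 13 → N
  i=20: Q-W = 20 → U
  i=21: R-S = 25 → Z
  i=22: U-A = 20 → U
  i=23: J-C =  7 → H
  i=24: Y-U =  4 → E
  i=25: J-L = 24 → Y
  i=26: M-Z = 13 → N
  i=27: T-Z = 20 → U
  i=28: Q-R = 25 → Z
  i=29: W-C = 20 → U
  i=30: P-I =  7 → H
  i=31: S-O =  4 → E
  i=32: M-O = 24 → Y
  i=33: C-P = 13 → N
  i=34: P-V = 20 → U
  i=35: F-G = 25 → Z
  shifts repeat with period 7: ZUHEYNU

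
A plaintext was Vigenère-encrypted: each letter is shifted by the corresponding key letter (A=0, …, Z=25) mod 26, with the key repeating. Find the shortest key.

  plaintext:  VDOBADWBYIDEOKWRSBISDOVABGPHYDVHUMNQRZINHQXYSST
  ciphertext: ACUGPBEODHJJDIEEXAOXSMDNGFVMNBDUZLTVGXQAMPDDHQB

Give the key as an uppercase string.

  i= 0: A-V =  5 → F
  i= 1: C-D = 25 → Z
  i= 2: U-O =  6 → G
  i= 3: G-B =  5 → F
  i= 4: P-A = 15 → P
  i= 5: B-D = 24 → Y
  i= 6: E-W =  8 → I
  i= 7: O-B = 13 → N
  i= 8: D-Y =  5 → F
  i= 9: H-I = 25 → Z
  i=10: J-D =  6 → G
  i=11: J-E =  5 → F
  i=12: D-O = 15 → P
  i=13: I-K = 24 → Y
  i=14: E-W =  8 → I
  i=15: E-R = 13 → N
  i=16: X-S =  5 → F
  i=17: A-B = 25 → Z
  i=18: O-I =  6 → G
  i=19: X-S =  5 → F
  i=20: S-D = 15 → P
  i=21: M-O = 24 → Y
  i=22: D-V =  8 → I
  i=23: N-A = 13 → N
  i=24: G-B =  5 → F
  i=25: F-G = 25 → Z
  i=26: V-P =  6 → G
  i=27: M-H =  5 → F
  i=28: N-Y = 15 → P
  i=29: B-D = 24 → Y
  i=30: D-V =  8 → I
  i=31: U-H = 13 → N
  i=32: Z-U =  5 → F
  i=33: L-M = 25 → Z
  i=34: T-N =  6 → G
  i=35: V-Q =  5 → F
  i=36: G-R = 15 → P
  i=37: X-Z = 24 → Y
  i=38: Q-I =  8 → I
  i=39: A-N = 13 → N
  i=40: M-H =  5 → F
  i=41: P-Q = 25 → Z
  i=42: D-X =  6 → G
  i=43: D-Y =  5 → F
  i=44: H-S = 15 → P
  i=45: Q-S = 24 → Y
  i=46: B-T =  8 → I
  shifts repeat with period 8: FZGFPYIN

FZGFPYIN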